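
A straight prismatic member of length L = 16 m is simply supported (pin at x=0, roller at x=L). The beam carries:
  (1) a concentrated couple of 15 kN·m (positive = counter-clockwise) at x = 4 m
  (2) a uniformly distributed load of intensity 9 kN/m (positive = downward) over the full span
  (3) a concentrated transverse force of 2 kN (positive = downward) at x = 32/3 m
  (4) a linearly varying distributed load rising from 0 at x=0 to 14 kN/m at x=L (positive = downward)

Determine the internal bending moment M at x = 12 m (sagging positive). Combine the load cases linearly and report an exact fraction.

Load 1 — applied couple M₀=15 kN·m at a=4 m (b=L-a=12):
  M_1 = M₀x/L - M₀  [x>a] = 15·12/16 - 15 = -15/4 kN·m
Load 2 — uniform load w=9 kN/m over full span:
  M_2 = wx(L-x)/2 = 9·12·(16-12)/2 = 216 kN·m
Load 3 — point force P=2 kN at a=32/3 m (b=L-a=16/3):
  M_3 = Pa(L-x)/L  [x>a] = 2·(32/3)·(16-12)/16 = 16/3 kN·m
Load 4 — triangular load w₀=14 kN/m (0→w₀ over full span):
  M_4 = w₀Lx/6 - w₀x³/(6L) = 14·16·12/6 - 14·12³/(6·16) = 196 kN·m
Superposition: M = Σ M_i = 4963/12 kN·m ≈ 413.583333 kN·m

M(12) = 4963/12 kN·m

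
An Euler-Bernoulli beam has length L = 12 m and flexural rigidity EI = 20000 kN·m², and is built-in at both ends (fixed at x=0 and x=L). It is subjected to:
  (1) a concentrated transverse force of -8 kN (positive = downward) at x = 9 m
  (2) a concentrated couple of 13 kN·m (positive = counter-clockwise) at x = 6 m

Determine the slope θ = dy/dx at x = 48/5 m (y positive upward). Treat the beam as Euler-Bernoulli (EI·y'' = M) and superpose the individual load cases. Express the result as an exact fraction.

Load 1 — point force P=-8 kN at a=9 m (b=L-a=3):
  θ_1 = Pa²(L-x)(2bL-(3b+a)(L-x))/(2L³EI)  [x>a] = (-8)·9²·(12-(48/5))·(2·3·12-(3·3+9)·(12-(48/5)))/(2·12³·20000) = -81/125000 rad
Load 2 — applied couple M₀=13 kN·m at a=6 m (b=L-a=6):
  θ_2 = (R_Ax²/2 - M_Ax - M₀(x-a))/EI  [x>a] with R_A=13/8, M_A=13/4 = ((13/8)·(48/5)²/2 - (13/4)·(48/5) - 13·((48/5)-6))/20000 = -39/250000 rad
Superposition: θ = Σ θ_i = -201/250000 rad ≈ -0.000804 rad

θ(48/5) = -201/250000 rad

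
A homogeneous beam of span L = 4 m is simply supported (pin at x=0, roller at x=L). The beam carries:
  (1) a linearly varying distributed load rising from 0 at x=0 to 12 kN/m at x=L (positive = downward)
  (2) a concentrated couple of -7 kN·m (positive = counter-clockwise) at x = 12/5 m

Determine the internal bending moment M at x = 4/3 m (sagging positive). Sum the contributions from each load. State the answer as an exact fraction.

Load 1 — triangular load w₀=12 kN/m (0→w₀ over full span):
  M_1 = w₀Lx/6 - w₀x³/(6L) = 12·4·(4/3)/6 - 12·(4/3)³/(6·4) = 256/27 kN·m
Load 2 — applied couple M₀=-7 kN·m at a=12/5 m (b=L-a=8/5):
  M_2 = M₀x/L  [x≤a] = (-7)·(4/3)/4 = -7/3 kN·m
Superposition: M = Σ M_i = 193/27 kN·m ≈ 7.148148 kN·m

M(4/3) = 193/27 kN·m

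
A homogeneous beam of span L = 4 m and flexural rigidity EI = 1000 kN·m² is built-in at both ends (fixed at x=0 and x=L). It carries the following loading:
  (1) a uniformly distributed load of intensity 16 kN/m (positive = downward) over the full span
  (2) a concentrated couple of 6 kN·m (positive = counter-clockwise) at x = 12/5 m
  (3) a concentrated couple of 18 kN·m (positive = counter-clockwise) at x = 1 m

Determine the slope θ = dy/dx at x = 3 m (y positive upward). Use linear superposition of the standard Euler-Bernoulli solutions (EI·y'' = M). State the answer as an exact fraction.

θ(3) = 4213/800000 rad

Load 1 — uniform load w=16 kN/m over full span:
  θ_1 = -wx(L-x)(L-2x)/(12EI) = -16·3·(4-3)·(4-2·3)/(12·1000) = 1/125 rad
Load 2 — applied couple M₀=6 kN·m at a=12/5 m (b=L-a=8/5):
  θ_2 = (R_Ax²/2 - M_Ax - M₀(x-a))/EI  [x>a] with R_A=54/25, M_A=48/25 = ((54/25)·3²/2 - (48/25)·3 - 6·(3-(12/5)))/1000 = 9/25000 rad
Load 3 — applied couple M₀=18 kN·m at a=1 m (b=L-a=3):
  θ_3 = (R_Ax²/2 - M_Ax - M₀(x-a))/EI  [x>a] with R_A=81/16, M_A=-27/8 = ((81/16)·3²/2 - (-27/8)·3 - 18·(3-1))/1000 = -99/32000 rad
Superposition: θ = Σ θ_i = 4213/800000 rad ≈ 0.005266 rad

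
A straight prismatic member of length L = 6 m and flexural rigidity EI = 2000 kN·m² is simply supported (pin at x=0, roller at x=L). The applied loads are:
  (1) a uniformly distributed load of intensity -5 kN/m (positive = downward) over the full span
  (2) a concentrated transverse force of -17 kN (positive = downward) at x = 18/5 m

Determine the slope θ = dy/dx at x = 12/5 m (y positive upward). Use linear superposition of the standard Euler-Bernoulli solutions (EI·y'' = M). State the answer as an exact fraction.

θ(12/5) = 3501/250000 rad

Load 1 — uniform load w=-5 kN/m over full span:
  θ_1 = -w(L³-6Lx²+4x³)/(24EI) = -(-5)·(6³-6·6·(12/5)²+4·(12/5)³)/(24·2000) = 333/50000 rad
Load 2 — point force P=-17 kN at a=18/5 m (b=L-a=12/5):
  θ_2 = -Pb(L²-b²-3x²)/(6LEI)  [x≤a] = -(-17)·(12/5)·(6²-(12/5)²-3·(12/5)²)/(6·6·2000) = 459/62500 rad
Superposition: θ = Σ θ_i = 3501/250000 rad ≈ 0.014004 rad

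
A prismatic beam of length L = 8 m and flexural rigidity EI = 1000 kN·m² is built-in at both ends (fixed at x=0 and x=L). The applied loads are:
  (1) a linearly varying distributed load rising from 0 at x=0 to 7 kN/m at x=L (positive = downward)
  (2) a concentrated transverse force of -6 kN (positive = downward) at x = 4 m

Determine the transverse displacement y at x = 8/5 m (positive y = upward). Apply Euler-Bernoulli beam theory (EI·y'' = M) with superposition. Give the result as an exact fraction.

Load 1 — triangular load w₀=7 kN/m (0→w₀ over full span):
  y_1 = -w₀x²(L-x)²(x+2L)/(120LEI) = -7·(8/5)²·(8-(8/5))²·((8/5)+2·8)/(120·8·1000) = -78848/5859375 m
Load 2 — point force P=-6 kN at a=4 m (b=L-a=4):
  y_2 = -Pb²x²(3aL-(3a+b)x)/(6L³EI)  [x≤a] = -(-6)·4²·(8/5)²·(3·4·8-(3·4+4)·(8/5))/(6·8³·1000) = 88/15625 m
Superposition: y = Σ y_i = -45848/5859375 m ≈ -0.007825 m

y(8/5) = -45848/5859375 m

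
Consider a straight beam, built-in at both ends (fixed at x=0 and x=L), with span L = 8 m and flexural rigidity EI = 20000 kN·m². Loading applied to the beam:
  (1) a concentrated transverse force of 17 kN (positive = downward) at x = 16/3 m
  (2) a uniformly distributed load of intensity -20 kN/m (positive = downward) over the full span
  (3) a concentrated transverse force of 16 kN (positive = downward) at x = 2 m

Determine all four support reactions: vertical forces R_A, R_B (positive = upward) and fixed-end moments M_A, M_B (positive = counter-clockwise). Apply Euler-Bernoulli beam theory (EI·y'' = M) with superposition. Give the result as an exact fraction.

R_A = -3353/54 kN, M_A = -2122/27 kN·m, R_B = -3505/54 kN, M_B = 2174/27 kN·m

Load 1 — point force P=17 kN at a=16/3 m (b=L-a=8/3):
  R_A = Pb²(3a+b)/L³ = 17·(8/3)²·(3·(16/3)+(8/3))/8³ = 119/27 kN
  M_A = Pab²/L² = 17·(16/3)·(8/3)²/8² = 272/27 kN·m
  R_B = Pa²(a+3b)/L³ = 17·(16/3)²·((16/3)+3·(8/3))/8³ = 340/27 kN
  M_B = -Pa²b/L² = -17·(16/3)²·(8/3)/8² = -544/27 kN·m
Load 2 — uniform load w=-20 kN/m over full span:
  R_A = wL/2 = (-20)·8/2 = -80 kN
  M_A = wL²/12 = (-20)·8²/12 = -320/3 kN·m
  R_B = wL/2 = (-20)·8/2 = -80 kN
  M_B = -wL²/12 = -(-20)·8²/12 = 320/3 kN·m
Load 3 — point force P=16 kN at a=2 m (b=L-a=6):
  R_A = Pb²(3a+b)/L³ = 16·6²·(3·2+6)/8³ = 27/2 kN
  M_A = Pab²/L² = 16·2·6²/8² = 18 kN·m
  R_B = Pa²(a+3b)/L³ = 16·2²·(2+3·6)/8³ = 5/2 kN
  M_B = -Pa²b/L² = -16·2²·6/8² = -6 kN·m
Superposition: R_A = -3353/54 kN, M_A = -2122/27 kN·m, R_B = -3505/54 kN, M_B = 2174/27 kN·m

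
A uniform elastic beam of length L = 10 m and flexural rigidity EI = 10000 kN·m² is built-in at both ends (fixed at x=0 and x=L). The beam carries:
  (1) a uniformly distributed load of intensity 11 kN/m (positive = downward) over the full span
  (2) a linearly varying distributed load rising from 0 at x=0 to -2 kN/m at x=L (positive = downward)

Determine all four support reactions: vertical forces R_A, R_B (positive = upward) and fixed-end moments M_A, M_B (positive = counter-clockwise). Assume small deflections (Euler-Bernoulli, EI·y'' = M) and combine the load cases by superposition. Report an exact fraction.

R_A = 52 kN, M_A = 85 kN·m, R_B = 48 kN, M_B = -245/3 kN·m

Load 1 — uniform load w=11 kN/m over full span:
  R_A = wL/2 = 11·10/2 = 55 kN
  M_A = wL²/12 = 11·10²/12 = 275/3 kN·m
  R_B = wL/2 = 11·10/2 = 55 kN
  M_B = -wL²/12 = -11·10²/12 = -275/3 kN·m
Load 2 — triangular load w₀=-2 kN/m (0→w₀ over full span):
  R_A = 3w₀L/20 = 3·(-2)·10/20 = -3 kN
  M_A = w₀L²/30 = (-2)·10²/30 = -20/3 kN·m
  R_B = 7w₀L/20 = 7·(-2)·10/20 = -7 kN
  M_B = -w₀L²/20 = -(-2)·10²/20 = 10 kN·m
Superposition: R_A = 52 kN, M_A = 85 kN·m, R_B = 48 kN, M_B = -245/3 kN·m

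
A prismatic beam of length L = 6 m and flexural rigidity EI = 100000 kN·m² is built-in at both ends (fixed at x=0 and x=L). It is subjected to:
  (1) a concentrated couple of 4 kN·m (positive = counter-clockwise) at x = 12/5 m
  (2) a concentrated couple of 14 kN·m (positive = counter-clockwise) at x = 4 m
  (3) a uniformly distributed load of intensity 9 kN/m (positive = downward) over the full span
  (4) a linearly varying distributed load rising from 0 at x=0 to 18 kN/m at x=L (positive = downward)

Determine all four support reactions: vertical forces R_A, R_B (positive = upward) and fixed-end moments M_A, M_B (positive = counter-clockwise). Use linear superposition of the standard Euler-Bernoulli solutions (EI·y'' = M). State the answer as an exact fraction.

Load 1 — applied couple M₀=4 kN·m at a=12/5 m (b=L-a=18/5):
  R_A = 6M₀ab/L³ = 6·4·(12/5)·(18/5)/6³ = 24/25 kN
  M_A = M₀b(2a-b)/L² = 4·(18/5)·(2·(12/5)-(18/5))/6² = 12/25 kN·m
  R_B = -6M₀ab/L³ = -6·4·(12/5)·(18/5)/6³ = -24/25 kN
  M_B = M₀a(2b-a)/L² = 4·(12/5)·(2·(18/5)-(12/5))/6² = 32/25 kN·m
Load 2 — applied couple M₀=14 kN·m at a=4 m (b=L-a=2):
  R_A = 6M₀ab/L³ = 6·14·4·2/6³ = 28/9 kN
  M_A = M₀b(2a-b)/L² = 14·2·(2·4-2)/6² = 14/3 kN·m
  R_B = -6M₀ab/L³ = -6·14·4·2/6³ = -28/9 kN
  M_B = M₀a(2b-a)/L² = 14·4·(2·2-4)/6² = 0 kN·m
Load 3 — uniform load w=9 kN/m over full span:
  R_A = wL/2 = 9·6/2 = 27 kN
  M_A = wL²/12 = 9·6²/12 = 27 kN·m
  R_B = wL/2 = 9·6/2 = 27 kN
  M_B = -wL²/12 = -9·6²/12 = -27 kN·m
Load 4 — triangular load w₀=18 kN/m (0→w₀ over full span):
  R_A = 3w₀L/20 = 3·18·6/20 = 81/5 kN
  M_A = w₀L²/30 = 18·6²/30 = 108/5 kN·m
  R_B = 7w₀L/20 = 7·18·6/20 = 189/5 kN
  M_B = -w₀L²/20 = -18·6²/20 = -162/5 kN·m
Superposition: R_A = 10636/225 kN, M_A = 4031/75 kN·m, R_B = 13664/225 kN, M_B = -1453/25 kN·m

R_A = 10636/225 kN, M_A = 4031/75 kN·m, R_B = 13664/225 kN, M_B = -1453/25 kN·m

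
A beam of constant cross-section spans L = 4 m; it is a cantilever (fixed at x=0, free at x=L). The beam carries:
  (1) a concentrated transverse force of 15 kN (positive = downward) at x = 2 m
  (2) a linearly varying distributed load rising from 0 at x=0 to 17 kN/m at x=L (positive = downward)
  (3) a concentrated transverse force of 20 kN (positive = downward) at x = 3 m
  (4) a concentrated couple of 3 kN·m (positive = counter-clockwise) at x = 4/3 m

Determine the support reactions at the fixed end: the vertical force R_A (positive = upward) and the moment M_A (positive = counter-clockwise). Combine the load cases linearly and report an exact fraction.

Load 1 — point force P=15 kN at a=2 m (b=L-a=2):
  R_A = P = 15 kN
  M_A = Pa = 15·2 = 30 kN·m
Load 2 — triangular load w₀=17 kN/m (0→w₀ over full span):
  R_A = w₀L/2 = 17·4/2 = 34 kN
  M_A = w₀L²/3 = 17·4²/3 = 272/3 kN·m
Load 3 — point force P=20 kN at a=3 m (b=L-a=1):
  R_A = P = 20 kN
  M_A = Pa = 20·3 = 60 kN·m
Load 4 — applied couple M₀=3 kN·m at a=4/3 m (b=L-a=8/3):
  R_A = 0 kN
  M_A = -M₀ = -3 kN·m
Superposition: R_A = 69 kN, M_A = 533/3 kN·m

R_A = 69 kN, M_A = 533/3 kN·m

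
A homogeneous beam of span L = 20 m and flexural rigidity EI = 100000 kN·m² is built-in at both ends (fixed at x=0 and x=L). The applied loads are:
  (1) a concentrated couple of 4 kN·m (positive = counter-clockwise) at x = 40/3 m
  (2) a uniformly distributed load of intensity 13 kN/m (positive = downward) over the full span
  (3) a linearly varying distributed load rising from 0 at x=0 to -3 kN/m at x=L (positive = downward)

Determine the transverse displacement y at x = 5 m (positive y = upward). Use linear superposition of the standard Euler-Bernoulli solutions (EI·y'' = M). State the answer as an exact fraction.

Load 1 — applied couple M₀=4 kN·m at a=40/3 m (b=L-a=20/3):
  y_1 = (R_Ax³/6 - M_Ax²/2)/EI  [x≤a] with R_A=4/15, M_A=4/3 = ((4/15)·5³/6 - (4/3)·5²/2)/100000 = -1/9000 m
Load 2 — uniform load w=13 kN/m over full span:
  y_2 = -wx²(L-x)²/(24EI) = -13·5²·(20-5)²/(24·100000) = -39/1280 m
Load 3 — triangular load w₀=-3 kN/m (0→w₀ over full span):
  y_3 = -w₀x²(L-x)²(x+2L)/(120LEI) = -(-3)·5²·(20-5)²·(5+2·20)/(120·20·100000) = 81/25600 m
Superposition: y = Σ y_i = -31583/1152000 m ≈ -0.027416 m

y(5) = -31583/1152000 m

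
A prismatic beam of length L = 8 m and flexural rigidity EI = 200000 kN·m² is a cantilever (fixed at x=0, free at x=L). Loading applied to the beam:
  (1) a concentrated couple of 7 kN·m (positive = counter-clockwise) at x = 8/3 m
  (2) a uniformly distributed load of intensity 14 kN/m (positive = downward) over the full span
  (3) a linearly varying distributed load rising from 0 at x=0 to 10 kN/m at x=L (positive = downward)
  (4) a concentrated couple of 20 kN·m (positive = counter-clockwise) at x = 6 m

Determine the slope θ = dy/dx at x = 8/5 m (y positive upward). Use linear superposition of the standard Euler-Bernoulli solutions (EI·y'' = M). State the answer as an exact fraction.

Load 1 — applied couple M₀=7 kN·m at a=8/3 m (b=L-a=16/3):
  θ_1 = M₀x/EI  [x≤a] = 7·(8/5)/200000 = 7/125000 rad
Load 2 — uniform load w=14 kN/m over full span:
  θ_2 = -wx(x²-3Lx+3L²)/(6EI) = -14·(8/5)·((8/5)²-3·8·(8/5)+3·8²)/(6·200000) = -3416/1171875 rad
Load 3 — triangular load w₀=10 kN/m (0→w₀ over full span):
  θ_3 = (w₀Lx²/4-w₀L²x/3-w₀x⁴/(24L))/EI = (10·8·(8/5)²/4-10·8²·(8/5)/3-10·(8/5)⁴/(24·8))/200000 = -1702/1171875 rad
Load 4 — applied couple M₀=20 kN·m at a=6 m (b=L-a=2):
  θ_4 = M₀x/EI  [x≤a] = 20·(8/5)/200000 = 1/6250 rad
Superposition: θ = Σ θ_i = -12973/3125000 rad ≈ -0.004151 rad

θ(8/5) = -12973/3125000 rad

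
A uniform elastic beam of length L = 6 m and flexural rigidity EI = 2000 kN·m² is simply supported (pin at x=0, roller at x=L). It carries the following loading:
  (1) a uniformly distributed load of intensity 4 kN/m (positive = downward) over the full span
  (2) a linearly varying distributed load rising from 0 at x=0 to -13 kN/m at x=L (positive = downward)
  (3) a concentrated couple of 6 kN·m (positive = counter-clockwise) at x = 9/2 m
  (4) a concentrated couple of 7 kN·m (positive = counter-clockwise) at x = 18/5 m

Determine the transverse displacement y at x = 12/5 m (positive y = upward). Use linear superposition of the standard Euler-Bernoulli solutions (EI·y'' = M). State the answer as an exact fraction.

Load 1 — uniform load w=4 kN/m over full span:
  y_1 = -wx(L³-2Lx²+x³)/(24EI) = -4·(12/5)·(6³-2·6·(12/5)²+(12/5)³)/(24·2000) = -2511/78125 m
Load 2 — triangular load w₀=-13 kN/m (0→w₀ over full span):
  y_2 = -w₀x(7L⁴-10L²x²+3x⁴)/(360LEI) = -(-13)·(12/5)·(7·6⁴-10·6²·(12/5)²+3·(12/5)⁴)/(360·6·2000) = 400491/7812500 m
Load 3 — applied couple M₀=6 kN·m at a=9/2 m (b=L-a=3/2):
  y_3 = (M₀x³/(6L)+C₁x)/EI  [x≤a] with C₁=M₀(3b²-L²)/(6L)=-39/8 = (6·(12/5)³/(6·6)+(-39/8)·(12/5))/2000 = -2349/500000 m
Load 4 — applied couple M₀=7 kN·m at a=18/5 m (b=L-a=12/5):
  y_4 = (M₀x³/(6L)+C₁x)/EI  [x≤a] with C₁=M₀(3b²-L²)/(6L)=-91/25 = (7·(12/5)³/(6·6)+(-91/25)·(12/5))/2000 = -189/62500 m
Superposition: y = Σ y_i = 712503/62500000 m ≈ 0.011400 m

y(12/5) = 712503/62500000 m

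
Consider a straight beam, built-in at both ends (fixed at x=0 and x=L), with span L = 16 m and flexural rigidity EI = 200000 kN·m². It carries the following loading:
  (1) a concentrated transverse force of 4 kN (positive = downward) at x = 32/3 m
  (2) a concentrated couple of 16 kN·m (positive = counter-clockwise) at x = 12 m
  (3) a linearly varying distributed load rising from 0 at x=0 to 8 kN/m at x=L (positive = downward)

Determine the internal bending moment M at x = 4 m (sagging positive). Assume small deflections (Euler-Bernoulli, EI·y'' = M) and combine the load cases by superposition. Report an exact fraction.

M(4) = 569/270 kN·m

Load 1 — point force P=4 kN at a=32/3 m (b=L-a=16/3):
  M_1 = Pb²(3a+b)x/L³ - Pab²/L²  [x≤a] = 4·(16/3)²·(3·(32/3)+(16/3))·4/16³ - 4·(32/3)·(16/3)²/16² = -16/27 kN·m
Load 2 — applied couple M₀=16 kN·m at a=12 m (b=L-a=4):
  M_2 = R_Ax - M_A  [x≤a] with R_A=9/8, M_A=5 = (9/8)·4 - 5 = -1/2 kN·m
Load 3 — triangular load w₀=8 kN/m (0→w₀ over full span):
  M_3 = 3w₀Lx/20 - w₀L²/30 - w₀x³/(6L) = 3·8·16·4/20 - 8·16²/30 - 8·4³/(6·16) = 16/5 kN·m
Superposition: M = Σ M_i = 569/270 kN·m ≈ 2.107407 kN·m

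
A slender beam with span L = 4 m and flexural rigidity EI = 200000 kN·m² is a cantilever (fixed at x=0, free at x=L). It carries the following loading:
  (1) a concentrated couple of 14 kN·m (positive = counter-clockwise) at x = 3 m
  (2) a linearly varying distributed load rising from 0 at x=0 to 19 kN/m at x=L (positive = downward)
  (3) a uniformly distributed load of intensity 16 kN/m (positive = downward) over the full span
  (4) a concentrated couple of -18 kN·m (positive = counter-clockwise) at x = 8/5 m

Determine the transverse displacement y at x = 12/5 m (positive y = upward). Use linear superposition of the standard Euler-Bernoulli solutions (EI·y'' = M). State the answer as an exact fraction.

Load 1 — applied couple M₀=14 kN·m at a=3 m (b=L-a=1):
  y_1 = M₀x²/(2EI)  [x≤a] = 14·(12/5)²/(2·200000) = 63/312500 m
Load 2 — triangular load w₀=19 kN/m (0→w₀ over full span):
  y_2 = (w₀Lx³/12-w₀L²x²/6-w₀x⁵/(120L))/EI = (19·4·(12/5)³/12-19·4²·(12/5)²/6-19·(12/5)⁵/(120·4))/200000 = -101289/97656250 m
Load 3 — uniform load w=16 kN/m over full span:
  y_3 = -wx²(x²-4Lx+6L²)/(24EI) = -16·(12/5)²·((12/5)²-4·4·(12/5)+6·4²)/(24·200000) = -2376/1953125 m
Load 4 — applied couple M₀=-18 kN·m at a=8/5 m (b=L-a=12/5):
  y_4 = M₀a(2x-a)/(2EI)  [x>a] = (-18)·(8/5)·(2·(12/5)-(8/5))/(2·200000) = -18/78125 m
Superposition: y = Σ y_i = -445803/195312500 m ≈ -0.002283 m

y(12/5) = -445803/195312500 m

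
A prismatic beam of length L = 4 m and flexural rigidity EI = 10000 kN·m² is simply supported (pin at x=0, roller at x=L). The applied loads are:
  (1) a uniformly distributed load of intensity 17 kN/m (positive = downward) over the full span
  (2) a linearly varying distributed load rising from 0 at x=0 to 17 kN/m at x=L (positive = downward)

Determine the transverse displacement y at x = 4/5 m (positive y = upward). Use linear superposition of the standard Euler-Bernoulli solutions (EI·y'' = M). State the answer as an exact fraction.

Load 1 — uniform load w=17 kN/m over full span:
  y_1 = -wx(L³-2Lx²+x³)/(24EI) = -17·(4/5)·(4³-2·4·(4/5)²+(4/5)³)/(24·10000) = -3944/1171875 m
Load 2 — triangular load w₀=17 kN/m (0→w₀ over full span):
  y_2 = -w₀x(7L⁴-10L²x²+3x⁴)/(360LEI) = -17·(4/5)·(7·4⁴-10·4²·(4/5)²+3·(4/5)⁴)/(360·4·10000) = -46784/29296875 m
Superposition: y = Σ y_i = -145384/29296875 m ≈ -0.004962 m

y(4/5) = -145384/29296875 m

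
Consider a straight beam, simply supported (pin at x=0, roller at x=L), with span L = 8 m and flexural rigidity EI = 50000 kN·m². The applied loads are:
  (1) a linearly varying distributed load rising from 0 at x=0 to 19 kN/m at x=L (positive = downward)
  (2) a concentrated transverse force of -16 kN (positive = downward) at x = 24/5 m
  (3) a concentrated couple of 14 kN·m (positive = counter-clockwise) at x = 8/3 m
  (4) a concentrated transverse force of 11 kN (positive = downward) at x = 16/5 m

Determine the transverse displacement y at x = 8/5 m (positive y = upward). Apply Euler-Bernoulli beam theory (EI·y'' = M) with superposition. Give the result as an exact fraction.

Load 1 — triangular load w₀=19 kN/m (0→w₀ over full span):
  y_1 = -w₀x(7L⁴-10L²x²+3x⁴)/(360LEI) = -19·(8/5)·(7·8⁴-10·8²·(8/5)²+3·(8/5)⁴)/(360·8·50000) = -836608/146484375 m
Load 2 — point force P=-16 kN at a=24/5 m (b=L-a=16/5):
  y_2 = -Pbx(L²-b²-x²)/(6LEI)  [x≤a] = -(-16)·(16/5)·(8/5)·(8²-(16/5)²-(8/5)²)/(6·8·50000) = 2048/1171875 m
Load 3 — applied couple M₀=14 kN·m at a=8/3 m (b=L-a=16/3):
  y_3 = (M₀x³/(6L)+C₁x)/EI  [x≤a] with C₁=M₀(3b²-L²)/(6L)=56/9 = (14·(8/5)³/(6·8)+(56/9)·(8/5))/50000 = 784/3515625 m
Load 4 — point force P=11 kN at a=16/5 m (b=L-a=24/5):
  y_4 = -Pbx(L²-b²-x²)/(6LEI)  [x≤a] = -11·(24/5)·(8/5)·(8²-(24/5)²-(8/5)²)/(6·8·50000) = -528/390625 m
Superposition: y = Σ y_i = -2237824/439453125 m ≈ -0.005092 m

y(8/5) = -2237824/439453125 m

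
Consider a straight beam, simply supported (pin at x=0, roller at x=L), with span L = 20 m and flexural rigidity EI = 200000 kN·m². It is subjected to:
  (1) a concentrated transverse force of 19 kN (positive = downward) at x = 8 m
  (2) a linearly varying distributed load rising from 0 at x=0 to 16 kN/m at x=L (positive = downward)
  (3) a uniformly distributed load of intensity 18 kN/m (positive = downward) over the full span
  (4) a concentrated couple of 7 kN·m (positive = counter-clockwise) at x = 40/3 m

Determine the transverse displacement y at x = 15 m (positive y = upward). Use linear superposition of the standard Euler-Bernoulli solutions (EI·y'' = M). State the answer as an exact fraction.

Load 1 — point force P=19 kN at a=8 m (b=L-a=12):
  y_1 = -Pa(L-x)(2Lx-a²-x²)/(6LEI)  [x>a] = -19·8·(20-15)·(2·20·15-8²-15²)/(6·20·200000) = -5909/600000 m
Load 2 — triangular load w₀=16 kN/m (0→w₀ over full span):
  y_2 = -w₀x(7L⁴-10L²x²+3x⁴)/(360LEI) = -16·15·(7·20⁴-10·20²·15²+3·15⁴)/(360·20·200000) = -119/1920 m
Load 3 — uniform load w=18 kN/m over full span:
  y_3 = -wx(L³-2Lx²+x³)/(24EI) = -18·15·(20³-2·20·15²+15³)/(24·200000) = -171/1280 m
Load 4 — applied couple M₀=7 kN·m at a=40/3 m (b=L-a=20/3):
  y_4 = (M₀x³/(6L)-M₀(x-a)²/2+C₁x)/EI  [x>a] with C₁=M₀(3b²-L²)/(6L)=-140/9 = (7·15³/(6·20)-7·(15-(40/3))²/2+(-140/9)·15)/200000 = -133/576000 m
Superposition: y = Σ y_i = -2961391/14400000 m ≈ -0.205652 m

y(15) = -2961391/14400000 m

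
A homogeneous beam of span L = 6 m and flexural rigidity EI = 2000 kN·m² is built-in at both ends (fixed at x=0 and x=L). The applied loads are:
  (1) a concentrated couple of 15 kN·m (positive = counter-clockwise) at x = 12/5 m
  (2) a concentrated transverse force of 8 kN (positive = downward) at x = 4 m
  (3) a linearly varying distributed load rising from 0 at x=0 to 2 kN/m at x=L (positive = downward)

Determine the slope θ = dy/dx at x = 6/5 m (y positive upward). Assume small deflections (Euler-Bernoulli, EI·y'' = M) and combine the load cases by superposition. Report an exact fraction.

θ(6/5) = -3707/1875000 rad

Load 1 — applied couple M₀=15 kN·m at a=12/5 m (b=L-a=18/5):
  θ_1 = (R_Ax²/2 - M_Ax)/EI  [x≤a] with R_A=18/5, M_A=9/5 = ((18/5)·(6/5)²/2 - (9/5)·(6/5))/2000 = 27/125000 rad
Load 2 — point force P=8 kN at a=4 m (b=L-a=2):
  θ_2 = -Pb²x(2aL-(3a+b)x)/(2L³EI)  [x≤a] = -8·2²·(6/5)·(2·4·6-(3·4+2)·(6/5))/(2·6³·2000) = -13/9375 rad
Load 3 — triangular load w₀=2 kN/m (0→w₀ over full span):
  θ_3 = -w₀(2x(L-x)(L-2x)(x+2L)+x²(L-x)²)/(120LEI) = -2·(2·(6/5)·(6-(6/5))·(6-2·(6/5))·((6/5)+2·6)+(6/5)²·(6-(6/5))²)/(120·6·2000) = -63/78125 rad
Superposition: θ = Σ θ_i = -3707/1875000 rad ≈ -0.001977 rad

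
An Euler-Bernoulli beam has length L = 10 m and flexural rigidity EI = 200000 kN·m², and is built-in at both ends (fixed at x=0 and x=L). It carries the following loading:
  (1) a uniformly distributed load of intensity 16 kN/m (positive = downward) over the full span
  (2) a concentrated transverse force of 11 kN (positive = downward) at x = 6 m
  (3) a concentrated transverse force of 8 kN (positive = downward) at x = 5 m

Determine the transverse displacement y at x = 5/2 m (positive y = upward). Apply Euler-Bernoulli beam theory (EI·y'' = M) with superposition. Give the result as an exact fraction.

y(5/2) = -89/64000 m

Load 1 — uniform load w=16 kN/m over full span:
  y_1 = -wx²(L-x)²/(24EI) = -16·(5/2)²·(10-(5/2))²/(24·200000) = -3/2560 m
Load 2 — point force P=11 kN at a=6 m (b=L-a=4):
  y_2 = -Pb²x²(3aL-(3a+b)x)/(6L³EI)  [x≤a] = -11·4²·(5/2)²·(3·6·10-(3·6+4)·(5/2))/(6·10³·200000) = -11/96000 m
Load 3 — point force P=8 kN at a=5 m (b=L-a=5):
  y_3 = -Pb²x²(3aL-(3a+b)x)/(6L³EI)  [x≤a] = -8·5²·(5/2)²·(3·5·10-(3·5+5)·(5/2))/(6·10³·200000) = -1/9600 m
Superposition: y = Σ y_i = -89/64000 m ≈ -0.001391 m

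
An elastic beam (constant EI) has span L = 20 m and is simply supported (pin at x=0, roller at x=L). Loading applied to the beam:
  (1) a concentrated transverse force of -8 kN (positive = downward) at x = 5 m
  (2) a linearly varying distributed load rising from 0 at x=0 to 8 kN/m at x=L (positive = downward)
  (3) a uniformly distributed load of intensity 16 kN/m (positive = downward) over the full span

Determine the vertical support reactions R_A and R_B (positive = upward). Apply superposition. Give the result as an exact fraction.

Load 1 — point force P=-8 kN at a=5 m (b=L-a=15):
  R_A = Pb/L = (-8)·15/20 = -6 kN
  R_B = Pa/L = (-8)·5/20 = -2 kN
Load 2 — triangular load w₀=8 kN/m (0→w₀ over full span):
  R_A = w₀L/6 = 8·20/6 = 80/3 kN
  R_B = w₀L/3 = 8·20/3 = 160/3 kN
Load 3 — uniform load w=16 kN/m over full span:
  R_A = wL/2 = 16·20/2 = 160 kN
  R_B = wL/2 = 16·20/2 = 160 kN
Superposition: R_A = 542/3 kN, R_B = 634/3 kN

R_A = 542/3 kN, R_B = 634/3 kN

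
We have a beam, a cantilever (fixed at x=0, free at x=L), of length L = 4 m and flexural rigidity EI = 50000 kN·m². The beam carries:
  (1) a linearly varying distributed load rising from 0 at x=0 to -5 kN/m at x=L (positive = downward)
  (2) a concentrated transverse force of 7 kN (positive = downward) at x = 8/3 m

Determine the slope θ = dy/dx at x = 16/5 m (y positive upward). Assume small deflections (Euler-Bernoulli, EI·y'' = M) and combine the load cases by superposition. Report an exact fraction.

Load 1 — triangular load w₀=-5 kN/m (0→w₀ over full span):
  θ_1 = (w₀Lx²/4-w₀L²x/3-w₀x⁴/(24L))/EI = ((-5)·4·(16/5)²/4-(-5)·4²·(16/5)/3-(-5)·(16/5)⁴/(24·4))/50000 = 928/1171875 rad
Load 2 — point force P=7 kN at a=8/3 m (b=L-a=4/3):
  θ_2 = -Pa²/(2EI)  [x>a] = -7·(8/3)²/(2·50000) = -14/28125 rad
Superposition: θ = Σ θ_i = 1034/3515625 rad ≈ 0.000294 rad

θ(16/5) = 1034/3515625 rad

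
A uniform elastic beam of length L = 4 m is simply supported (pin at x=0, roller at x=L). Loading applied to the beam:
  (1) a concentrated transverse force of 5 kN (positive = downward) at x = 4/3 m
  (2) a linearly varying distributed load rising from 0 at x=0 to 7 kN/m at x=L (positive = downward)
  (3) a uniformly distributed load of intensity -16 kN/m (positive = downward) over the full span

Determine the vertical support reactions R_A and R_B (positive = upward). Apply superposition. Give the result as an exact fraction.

R_A = -24 kN, R_B = -21 kN

Load 1 — point force P=5 kN at a=4/3 m (b=L-a=8/3):
  R_A = Pb/L = 5·(8/3)/4 = 10/3 kN
  R_B = Pa/L = 5·(4/3)/4 = 5/3 kN
Load 2 — triangular load w₀=7 kN/m (0→w₀ over full span):
  R_A = w₀L/6 = 7·4/6 = 14/3 kN
  R_B = w₀L/3 = 7·4/3 = 28/3 kN
Load 3 — uniform load w=-16 kN/m over full span:
  R_A = wL/2 = (-16)·4/2 = -32 kN
  R_B = wL/2 = (-16)·4/2 = -32 kN
Superposition: R_A = -24 kN, R_B = -21 kN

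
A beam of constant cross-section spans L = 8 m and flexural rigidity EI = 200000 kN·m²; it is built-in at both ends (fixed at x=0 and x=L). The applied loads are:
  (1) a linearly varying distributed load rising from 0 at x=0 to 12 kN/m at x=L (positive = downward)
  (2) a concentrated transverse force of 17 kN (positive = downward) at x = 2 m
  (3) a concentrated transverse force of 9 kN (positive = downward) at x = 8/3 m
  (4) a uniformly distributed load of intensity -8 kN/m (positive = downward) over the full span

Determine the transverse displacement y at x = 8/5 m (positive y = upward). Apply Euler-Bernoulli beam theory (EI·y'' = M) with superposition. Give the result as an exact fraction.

Load 1 — triangular load w₀=12 kN/m (0→w₀ over full span):
  y_1 = -w₀x²(L-x)²(x+2L)/(120LEI) = -12·(8/5)²·(8-(8/5))²·((8/5)+2·8)/(120·8·200000) = -5632/48828125 m
Load 2 — point force P=17 kN at a=2 m (b=L-a=6):
  y_2 = -Pb²x²(3aL-(3a+b)x)/(6L³EI)  [x≤a] = -17·6²·(8/5)²·(3·2·8-(3·2+6)·(8/5))/(6·8³·200000) = -459/6250000 m
Load 3 — point force P=9 kN at a=8/3 m (b=L-a=16/3):
  y_3 = -Pb²x²(3aL-(3a+b)x)/(6L³EI)  [x≤a] = -9·(16/3)²·(8/5)²·(3·(8/3)·8-(3·(8/3)+(16/3))·(8/5))/(6·8³·200000) = -32/703125 m
Load 4 — uniform load w=-8 kN/m over full span:
  y_4 = -wx²(L-x)²/(24EI) = -(-8)·(8/5)²·(8-(8/5))²/(24·200000) = 1024/5859375 m
Superposition: y = Σ y_i = -418583/7031250000 m ≈ -0.000060 m

y(8/5) = -418583/7031250000 m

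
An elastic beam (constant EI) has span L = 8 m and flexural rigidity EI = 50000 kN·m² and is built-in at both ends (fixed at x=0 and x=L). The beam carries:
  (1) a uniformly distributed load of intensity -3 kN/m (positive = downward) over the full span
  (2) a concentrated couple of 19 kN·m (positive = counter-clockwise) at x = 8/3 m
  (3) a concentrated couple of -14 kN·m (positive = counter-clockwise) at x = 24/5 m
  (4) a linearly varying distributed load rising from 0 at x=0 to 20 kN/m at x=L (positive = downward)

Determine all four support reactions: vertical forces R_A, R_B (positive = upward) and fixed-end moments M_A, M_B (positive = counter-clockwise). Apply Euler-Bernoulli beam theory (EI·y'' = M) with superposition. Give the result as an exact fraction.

R_A = 1897/150 kN, M_A = 1664/75 kN·m, R_B = 6503/150 kN, M_B = -3251/75 kN·m

Load 1 — uniform load w=-3 kN/m over full span:
  R_A = wL/2 = (-3)·8/2 = -12 kN
  M_A = wL²/12 = (-3)·8²/12 = -16 kN·m
  R_B = wL/2 = (-3)·8/2 = -12 kN
  M_B = -wL²/12 = -(-3)·8²/12 = 16 kN·m
Load 2 — applied couple M₀=19 kN·m at a=8/3 m (b=L-a=16/3):
  R_A = 6M₀ab/L³ = 6·19·(8/3)·(16/3)/8³ = 19/6 kN
  M_A = M₀b(2a-b)/L² = 19·(16/3)·(2·(8/3)-(16/3))/8² = 0 kN·m
  R_B = -6M₀ab/L³ = -6·19·(8/3)·(16/3)/8³ = -19/6 kN
  M_B = M₀a(2b-a)/L² = 19·(8/3)·(2·(16/3)-(8/3))/8² = 19/3 kN·m
Load 3 — applied couple M₀=-14 kN·m at a=24/5 m (b=L-a=16/5):
  R_A = 6M₀ab/L³ = 6·(-14)·(24/5)·(16/5)/8³ = -63/25 kN
  M_A = M₀b(2a-b)/L² = (-14)·(16/5)·(2·(24/5)-(16/5))/8² = -112/25 kN·m
  R_B = -6M₀ab/L³ = -6·(-14)·(24/5)·(16/5)/8³ = 63/25 kN
  M_B = M₀a(2b-a)/L² = (-14)·(24/5)·(2·(16/5)-(24/5))/8² = -42/25 kN·m
Load 4 — triangular load w₀=20 kN/m (0→w₀ over full span):
  R_A = 3w₀L/20 = 3·20·8/20 = 24 kN
  M_A = w₀L²/30 = 20·8²/30 = 128/3 kN·m
  R_B = 7w₀L/20 = 7·20·8/20 = 56 kN
  M_B = -w₀L²/20 = -20·8²/20 = -64 kN·m
Superposition: R_A = 1897/150 kN, M_A = 1664/75 kN·m, R_B = 6503/150 kN, M_B = -3251/75 kN·m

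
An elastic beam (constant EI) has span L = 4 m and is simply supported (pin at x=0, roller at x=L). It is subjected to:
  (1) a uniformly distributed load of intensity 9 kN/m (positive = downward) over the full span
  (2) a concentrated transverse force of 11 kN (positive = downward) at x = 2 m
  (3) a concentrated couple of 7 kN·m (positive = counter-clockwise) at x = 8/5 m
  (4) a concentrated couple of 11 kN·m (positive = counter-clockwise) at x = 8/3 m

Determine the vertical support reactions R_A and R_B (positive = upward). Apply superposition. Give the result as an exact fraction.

R_A = 28 kN, R_B = 19 kN

Load 1 — uniform load w=9 kN/m over full span:
  R_A = wL/2 = 9·4/2 = 18 kN
  R_B = wL/2 = 9·4/2 = 18 kN
Load 2 — point force P=11 kN at a=2 m (b=L-a=2):
  R_A = Pb/L = 11·2/4 = 11/2 kN
  R_B = Pa/L = 11·2/4 = 11/2 kN
Load 3 — applied couple M₀=7 kN·m at a=8/5 m (b=L-a=12/5):
  R_A = M₀/L = 7/4 kN
  R_B = -M₀/L = -7/4 kN
Load 4 — applied couple M₀=11 kN·m at a=8/3 m (b=L-a=4/3):
  R_A = M₀/L = 11/4 kN
  R_B = -M₀/L = -11/4 kN
Superposition: R_A = 28 kN, R_B = 19 kN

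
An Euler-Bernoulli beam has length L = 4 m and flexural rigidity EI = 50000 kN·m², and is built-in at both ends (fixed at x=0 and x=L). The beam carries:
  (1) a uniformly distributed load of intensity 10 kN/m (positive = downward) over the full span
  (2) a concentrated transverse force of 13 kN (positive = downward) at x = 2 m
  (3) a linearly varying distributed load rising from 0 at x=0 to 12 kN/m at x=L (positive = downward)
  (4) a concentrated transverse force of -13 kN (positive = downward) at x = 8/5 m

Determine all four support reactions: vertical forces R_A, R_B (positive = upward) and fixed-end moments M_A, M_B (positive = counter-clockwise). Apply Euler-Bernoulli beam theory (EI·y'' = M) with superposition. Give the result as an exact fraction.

Load 1 — uniform load w=10 kN/m over full span:
  R_A = wL/2 = 10·4/2 = 20 kN
  M_A = wL²/12 = 10·4²/12 = 40/3 kN·m
  R_B = wL/2 = 10·4/2 = 20 kN
  M_B = -wL²/12 = -10·4²/12 = -40/3 kN·m
Load 2 — point force P=13 kN at a=2 m (b=L-a=2):
  R_A = Pb²(3a+b)/L³ = 13·2²·(3·2+2)/4³ = 13/2 kN
  M_A = Pab²/L² = 13·2·2²/4² = 13/2 kN·m
  R_B = Pa²(a+3b)/L³ = 13·2²·(2+3·2)/4³ = 13/2 kN
  M_B = -Pa²b/L² = -13·2²·2/4² = -13/2 kN·m
Load 3 — triangular load w₀=12 kN/m (0→w₀ over full span):
  R_A = 3w₀L/20 = 3·12·4/20 = 36/5 kN
  M_A = w₀L²/30 = 12·4²/30 = 32/5 kN·m
  R_B = 7w₀L/20 = 7·12·4/20 = 84/5 kN
  M_B = -w₀L²/20 = -12·4²/20 = -48/5 kN·m
Load 4 — point force P=-13 kN at a=8/5 m (b=L-a=12/5):
  R_A = Pb²(3a+b)/L³ = (-13)·(12/5)²·(3·(8/5)+(12/5))/4³ = -1053/125 kN
  M_A = Pab²/L² = (-13)·(8/5)·(12/5)²/4² = -936/125 kN·m
  R_B = Pa²(a+3b)/L³ = (-13)·(8/5)²·((8/5)+3·(12/5))/4³ = -572/125 kN
  M_B = -Pa²b/L² = -(-13)·(8/5)²·(12/5)/4² = 624/125 kN·m
Superposition: R_A = 6319/250 kN, M_A = 14059/750 kN·m, R_B = 9681/250 kN, M_B = -18331/750 kN·m

R_A = 6319/250 kN, M_A = 14059/750 kN·m, R_B = 9681/250 kN, M_B = -18331/750 kN·m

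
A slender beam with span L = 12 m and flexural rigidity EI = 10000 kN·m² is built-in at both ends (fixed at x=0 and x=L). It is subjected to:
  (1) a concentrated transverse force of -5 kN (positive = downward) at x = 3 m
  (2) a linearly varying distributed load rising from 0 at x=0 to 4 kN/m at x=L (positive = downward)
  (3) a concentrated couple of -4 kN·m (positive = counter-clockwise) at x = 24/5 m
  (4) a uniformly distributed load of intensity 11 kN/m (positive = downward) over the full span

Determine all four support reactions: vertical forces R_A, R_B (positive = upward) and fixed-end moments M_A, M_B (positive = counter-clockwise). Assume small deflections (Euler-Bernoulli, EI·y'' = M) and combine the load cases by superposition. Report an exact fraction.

R_A = 54801/800 kN, M_A = 56913/400 kN·m, R_B = 65999/800 kN, M_B = -63707/400 kN·m

Load 1 — point force P=-5 kN at a=3 m (b=L-a=9):
  R_A = Pb²(3a+b)/L³ = (-5)·9²·(3·3+9)/12³ = -135/32 kN
  M_A = Pab²/L² = (-5)·3·9²/12² = -135/16 kN·m
  R_B = Pa²(a+3b)/L³ = (-5)·3²·(3+3·9)/12³ = -25/32 kN
  M_B = -Pa²b/L² = -(-5)·3²·9/12² = 45/16 kN·m
Load 2 — triangular load w₀=4 kN/m (0→w₀ over full span):
  R_A = 3w₀L/20 = 3·4·12/20 = 36/5 kN
  M_A = w₀L²/30 = 4·12²/30 = 96/5 kN·m
  R_B = 7w₀L/20 = 7·4·12/20 = 84/5 kN
  M_B = -w₀L²/20 = -4·12²/20 = -144/5 kN·m
Load 3 — applied couple M₀=-4 kN·m at a=24/5 m (b=L-a=36/5):
  R_A = 6M₀ab/L³ = 6·(-4)·(24/5)·(36/5)/12³ = -12/25 kN
  M_A = M₀b(2a-b)/L² = (-4)·(36/5)·(2·(24/5)-(36/5))/12² = -12/25 kN·m
  R_B = -6M₀ab/L³ = -6·(-4)·(24/5)·(36/5)/12³ = 12/25 kN
  M_B = M₀a(2b-a)/L² = (-4)·(24/5)·(2·(36/5)-(24/5))/12² = -32/25 kN·m
Load 4 — uniform load w=11 kN/m over full span:
  R_A = wL/2 = 11·12/2 = 66 kN
  M_A = wL²/12 = 11·12²/12 = 132 kN·m
  R_B = wL/2 = 11·12/2 = 66 kN
  M_B = -wL²/12 = -11·12²/12 = -132 kN·m
Superposition: R_A = 54801/800 kN, M_A = 56913/400 kN·m, R_B = 65999/800 kN, M_B = -63707/400 kN·m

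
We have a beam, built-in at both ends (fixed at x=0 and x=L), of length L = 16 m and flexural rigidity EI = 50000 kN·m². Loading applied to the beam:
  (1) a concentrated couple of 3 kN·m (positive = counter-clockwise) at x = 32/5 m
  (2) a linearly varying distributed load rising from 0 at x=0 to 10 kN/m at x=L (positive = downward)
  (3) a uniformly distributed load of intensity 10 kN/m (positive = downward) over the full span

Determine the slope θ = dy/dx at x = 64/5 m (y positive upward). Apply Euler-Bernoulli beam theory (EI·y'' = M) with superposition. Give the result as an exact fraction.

θ(64/5) = 58682/5859375 rad

Load 1 — applied couple M₀=3 kN·m at a=32/5 m (b=L-a=48/5):
  θ_1 = (R_Ax²/2 - M_Ax - M₀(x-a))/EI  [x>a] with R_A=27/100, M_A=9/25 = ((27/100)·(64/5)²/2 - (9/25)·(64/5) - 3·((64/5)-(32/5)))/50000 = -66/1953125 rad
Load 2 — triangular load w₀=10 kN/m (0→w₀ over full span):
  θ_2 = -w₀(2x(L-x)(L-2x)(x+2L)+x²(L-x)²)/(120LEI) = -10·(2·(64/5)·(16-(64/5))·(16-2·(64/5))·((64/5)+2·16)+(64/5)²·(16-(64/5))²)/(120·16·50000) = 4096/1171875 rad
Load 3 — uniform load w=10 kN/m over full span:
  θ_3 = -wx(L-x)(L-2x)/(12EI) = -10·(64/5)·(16-(64/5))·(16-2·(64/5))/(12·50000) = 512/78125 rad
Superposition: θ = Σ θ_i = 58682/5859375 rad ≈ 0.010015 rad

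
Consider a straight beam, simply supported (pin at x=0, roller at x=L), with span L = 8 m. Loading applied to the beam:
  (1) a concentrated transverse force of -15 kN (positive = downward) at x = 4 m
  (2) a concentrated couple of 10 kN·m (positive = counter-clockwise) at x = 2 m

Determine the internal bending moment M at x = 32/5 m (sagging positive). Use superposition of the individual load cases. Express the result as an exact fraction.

M(32/5) = -14 kN·m

Load 1 — point force P=-15 kN at a=4 m (b=L-a=4):
  M_1 = Pa(L-x)/L  [x>a] = (-15)·4·(8-(32/5))/8 = -12 kN·m
Load 2 — applied couple M₀=10 kN·m at a=2 m (b=L-a=6):
  M_2 = M₀x/L - M₀  [x>a] = 10·(32/5)/8 - 10 = -2 kN·m
Superposition: M = Σ M_i = -14 kN·m ≈ -14.000000 kN·m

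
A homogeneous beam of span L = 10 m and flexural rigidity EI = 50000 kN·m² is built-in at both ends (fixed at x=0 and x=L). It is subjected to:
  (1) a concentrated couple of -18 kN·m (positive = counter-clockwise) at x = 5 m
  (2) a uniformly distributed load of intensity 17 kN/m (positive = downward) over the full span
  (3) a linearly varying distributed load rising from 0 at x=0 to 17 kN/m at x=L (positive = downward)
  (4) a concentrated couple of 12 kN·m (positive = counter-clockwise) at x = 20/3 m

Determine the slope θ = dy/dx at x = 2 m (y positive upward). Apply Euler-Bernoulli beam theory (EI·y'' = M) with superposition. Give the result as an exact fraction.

θ(2) = -301/75000 rad

Load 1 — applied couple M₀=-18 kN·m at a=5 m (b=L-a=5):
  θ_1 = (R_Ax²/2 - M_Ax)/EI  [x≤a] with R_A=-27/10, M_A=-9/2 = ((-27/10)·2²/2 - (-9/2)·2)/50000 = 9/125000 rad
Load 2 — uniform load w=17 kN/m over full span:
  θ_2 = -wx(L-x)(L-2x)/(12EI) = -17·2·(10-2)·(10-2·2)/(12·50000) = -17/6250 rad
Load 3 — triangular load w₀=17 kN/m (0→w₀ over full span):
  θ_3 = -w₀(2x(L-x)(L-2x)(x+2L)+x²(L-x)²)/(120LEI) = -17·(2·2·(10-2)·(10-2·2)·(2+2·10)+2²·(10-2)²)/(120·10·50000) = -119/93750 rad
Load 4 — applied couple M₀=12 kN·m at a=20/3 m (b=L-a=10/3):
  θ_4 = (R_Ax²/2 - M_Ax)/EI  [x≤a] with R_A=8/5, M_A=4 = ((8/5)·2²/2 - 4·2)/50000 = -3/31250 rad
Superposition: θ = Σ θ_i = -301/75000 rad ≈ -0.004013 rad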